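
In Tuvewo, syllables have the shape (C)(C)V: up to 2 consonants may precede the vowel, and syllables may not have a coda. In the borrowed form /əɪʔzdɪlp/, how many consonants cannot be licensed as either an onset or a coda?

3

The consonants /ʔ/, /l/, /p/ cannot be parsed into a legal (C)(C)V syllable (no codas are permitted; onsets may contain at most 2 consonants).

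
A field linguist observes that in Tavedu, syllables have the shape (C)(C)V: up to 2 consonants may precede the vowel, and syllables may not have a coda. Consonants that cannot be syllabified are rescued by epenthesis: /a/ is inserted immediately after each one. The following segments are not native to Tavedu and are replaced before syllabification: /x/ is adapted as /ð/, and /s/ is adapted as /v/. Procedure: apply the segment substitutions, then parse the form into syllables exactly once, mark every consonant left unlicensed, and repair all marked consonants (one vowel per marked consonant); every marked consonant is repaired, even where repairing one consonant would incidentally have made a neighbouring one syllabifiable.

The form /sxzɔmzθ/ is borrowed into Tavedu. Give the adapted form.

Substitution: /s/ → /v/, /x/ → /ð/, giving /vðzɔmzθ/.
The consonants /v/, /m/, /z/, /θ/ cannot be parsed into a legal (C)(C)V syllable (no codas are permitted; onsets may contain at most 2 consonants).
Each unlicensed consonant becomes the onset of a new syllable: /v/ → /va/, /m/ → /ma/, /z/ → /za/, /θ/ → /θa/.

vaðzɔmazaθa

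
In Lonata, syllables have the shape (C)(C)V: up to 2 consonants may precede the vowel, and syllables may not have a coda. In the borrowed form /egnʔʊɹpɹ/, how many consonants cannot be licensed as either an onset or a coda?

4

The consonants /g/, /ɹ/, /p/, /ɹ/ cannot be parsed into a legal (C)(C)V syllable (no codas are permitted; onsets may contain at most 2 consonants).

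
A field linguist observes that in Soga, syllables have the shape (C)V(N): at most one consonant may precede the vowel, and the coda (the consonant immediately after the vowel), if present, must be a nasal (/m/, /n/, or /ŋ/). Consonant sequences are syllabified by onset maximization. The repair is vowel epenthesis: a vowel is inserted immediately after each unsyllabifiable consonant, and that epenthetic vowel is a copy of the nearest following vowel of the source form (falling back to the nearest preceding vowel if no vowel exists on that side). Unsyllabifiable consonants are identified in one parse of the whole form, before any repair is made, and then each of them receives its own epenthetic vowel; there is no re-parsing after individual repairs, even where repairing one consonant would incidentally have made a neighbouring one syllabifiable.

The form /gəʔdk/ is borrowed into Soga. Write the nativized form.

Syllabifying with onset maximization leaves /ʔ/, /d/, /k/ stranded (only a nasal (/m/, /n/, or /ŋ/) is licensed in coda position; onsets are limited to one consonant).
Inserting the epenthetic vowel yields /ʔ/ → /ʔə/, /d/ → /də/, /k/ → /kə/.

gəʔədəkə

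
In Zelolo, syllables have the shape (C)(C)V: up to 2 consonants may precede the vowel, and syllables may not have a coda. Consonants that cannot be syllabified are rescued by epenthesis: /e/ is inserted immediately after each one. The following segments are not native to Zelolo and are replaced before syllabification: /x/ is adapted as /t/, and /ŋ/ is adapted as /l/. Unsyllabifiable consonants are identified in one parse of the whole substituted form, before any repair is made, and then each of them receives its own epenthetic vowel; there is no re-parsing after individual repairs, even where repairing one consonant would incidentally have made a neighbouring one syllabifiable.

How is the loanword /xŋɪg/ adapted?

tlɪge

Substitution: /x/ → /t/, /ŋ/ → /l/, giving /tlɪg/.
The consonants /g/ cannot be parsed into a legal (C)(C)V syllable (no codas are permitted; onsets may contain at most 2 consonants).
Each unlicensed consonant becomes the onset of a new syllable: /g/ → /ge/.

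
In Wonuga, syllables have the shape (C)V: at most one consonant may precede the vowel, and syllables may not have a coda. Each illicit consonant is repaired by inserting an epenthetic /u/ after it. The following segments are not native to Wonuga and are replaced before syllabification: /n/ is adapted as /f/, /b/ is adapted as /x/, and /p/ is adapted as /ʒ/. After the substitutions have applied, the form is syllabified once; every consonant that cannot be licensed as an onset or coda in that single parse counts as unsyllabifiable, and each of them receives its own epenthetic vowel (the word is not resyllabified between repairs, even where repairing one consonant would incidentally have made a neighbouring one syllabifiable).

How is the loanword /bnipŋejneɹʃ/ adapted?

xufiʒuŋejufeɹuʃu

Substitution: /b/ → /x/, /n/ → /f/, /p/ → /ʒ/, giving /xfiʒŋejfeɹʃ/.
Syllabifying with onset maximization leaves /x/, /ʒ/, /j/, /ɹ/, /ʃ/ stranded (no codas are permitted; onsets are limited to one consonant).
Inserting the epenthetic vowel yields /x/ → /xu/, /ʒ/ → /ʒu/, /j/ → /ju/, /ɹ/ → /ɹu/, /ʃ/ → /ʃu/.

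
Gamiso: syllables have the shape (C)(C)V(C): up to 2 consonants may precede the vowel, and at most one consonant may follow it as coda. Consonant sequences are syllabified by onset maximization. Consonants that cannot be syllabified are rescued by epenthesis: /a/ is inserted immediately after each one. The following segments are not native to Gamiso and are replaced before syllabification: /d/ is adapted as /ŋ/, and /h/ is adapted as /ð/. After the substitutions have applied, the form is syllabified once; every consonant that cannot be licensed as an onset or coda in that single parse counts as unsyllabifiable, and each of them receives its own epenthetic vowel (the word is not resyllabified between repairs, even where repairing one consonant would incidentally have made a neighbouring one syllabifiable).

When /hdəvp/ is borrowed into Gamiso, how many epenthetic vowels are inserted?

1

After substitution the input is /ðŋəvp/.
The unsyllabifiable consonants are /p/; each receives one epenthetic vowel.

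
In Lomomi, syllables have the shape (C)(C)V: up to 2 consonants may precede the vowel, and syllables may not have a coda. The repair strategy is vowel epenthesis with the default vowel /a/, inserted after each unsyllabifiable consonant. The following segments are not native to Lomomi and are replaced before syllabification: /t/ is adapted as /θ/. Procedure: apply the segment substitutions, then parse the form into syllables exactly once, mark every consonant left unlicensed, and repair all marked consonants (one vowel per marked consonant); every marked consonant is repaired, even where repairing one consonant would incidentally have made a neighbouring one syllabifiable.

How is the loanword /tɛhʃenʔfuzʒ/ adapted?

θɛhʃenaʔfuzaʒa

Substitution: /t/ → /θ/, giving /θɛhʃenʔfuzʒ/.
Under (C)(C)V, the unsyllabifiable consonants are /n/, /z/, /ʒ/ (no codas are permitted; onsets may contain at most 2 consonants).
Epenthesis after each stranded consonant: /n/ → /na/, /z/ → /za/, /ʒ/ → /ʒa/.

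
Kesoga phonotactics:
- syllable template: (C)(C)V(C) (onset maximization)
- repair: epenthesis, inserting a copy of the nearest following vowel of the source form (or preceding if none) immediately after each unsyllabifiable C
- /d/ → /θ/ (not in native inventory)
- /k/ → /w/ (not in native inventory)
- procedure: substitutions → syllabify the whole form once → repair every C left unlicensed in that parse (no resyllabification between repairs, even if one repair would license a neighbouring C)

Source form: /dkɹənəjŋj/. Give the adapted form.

θəwɹənəjŋəjə

Substitution: /d/ → /θ/, /k/ → /w/, giving /θwɹənəjŋj/.
Syllabifying with onset maximization leaves /θ/, /ŋ/, /j/ stranded (at most one coda consonant is licensed; onsets may contain at most 2 consonants).
Epenthesis after each stranded consonant: /θ/ → /θə/, /ŋ/ → /ŋə/, /j/ → /jə/.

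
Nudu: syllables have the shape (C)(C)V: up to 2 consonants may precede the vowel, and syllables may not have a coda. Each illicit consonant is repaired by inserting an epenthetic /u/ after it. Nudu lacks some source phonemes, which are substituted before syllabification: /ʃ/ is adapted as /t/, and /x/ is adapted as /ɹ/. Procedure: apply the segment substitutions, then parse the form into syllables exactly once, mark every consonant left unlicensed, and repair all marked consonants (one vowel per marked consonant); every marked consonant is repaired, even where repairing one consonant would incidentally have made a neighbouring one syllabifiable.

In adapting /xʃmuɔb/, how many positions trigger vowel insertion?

2

After substitution the input is /ɹtmuɔb/.
The unsyllabifiable consonants are /ɹ/, /b/; each receives one epenthetic vowel.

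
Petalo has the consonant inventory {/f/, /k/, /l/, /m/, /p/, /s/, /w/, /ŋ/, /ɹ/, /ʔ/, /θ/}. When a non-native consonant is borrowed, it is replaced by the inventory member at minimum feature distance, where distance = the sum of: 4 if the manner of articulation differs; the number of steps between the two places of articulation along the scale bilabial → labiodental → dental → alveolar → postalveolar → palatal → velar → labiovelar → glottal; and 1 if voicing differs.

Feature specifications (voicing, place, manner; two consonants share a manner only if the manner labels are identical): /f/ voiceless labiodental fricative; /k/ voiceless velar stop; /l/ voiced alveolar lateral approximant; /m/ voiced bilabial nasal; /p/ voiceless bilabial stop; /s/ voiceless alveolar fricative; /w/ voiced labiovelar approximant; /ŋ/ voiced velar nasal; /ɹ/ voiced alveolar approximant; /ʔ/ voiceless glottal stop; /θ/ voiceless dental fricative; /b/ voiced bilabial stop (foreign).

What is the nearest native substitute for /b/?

/p/ is closest: same manner (stop), place distance 0 (bilabial→bilabial), voicing differs (+1); total 1. Next closest is /m/ at distance 4.

p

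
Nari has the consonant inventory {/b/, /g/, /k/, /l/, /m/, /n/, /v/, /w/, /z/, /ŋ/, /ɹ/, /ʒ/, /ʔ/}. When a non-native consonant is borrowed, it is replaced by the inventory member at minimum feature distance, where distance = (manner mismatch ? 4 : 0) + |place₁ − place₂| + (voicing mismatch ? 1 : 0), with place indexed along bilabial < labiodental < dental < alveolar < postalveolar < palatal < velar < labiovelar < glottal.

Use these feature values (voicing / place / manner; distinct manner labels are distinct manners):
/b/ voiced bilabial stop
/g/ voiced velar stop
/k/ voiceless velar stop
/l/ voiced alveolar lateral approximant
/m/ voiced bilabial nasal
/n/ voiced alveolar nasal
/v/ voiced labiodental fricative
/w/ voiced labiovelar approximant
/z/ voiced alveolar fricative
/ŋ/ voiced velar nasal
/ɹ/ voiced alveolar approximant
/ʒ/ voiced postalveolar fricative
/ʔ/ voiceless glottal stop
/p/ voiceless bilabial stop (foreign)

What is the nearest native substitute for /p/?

/b/ is closest: same manner (stop), place distance 0 (bilabial→bilabial), voicing differs (+1); total 1. Next closest is /m/ at distance 5.

b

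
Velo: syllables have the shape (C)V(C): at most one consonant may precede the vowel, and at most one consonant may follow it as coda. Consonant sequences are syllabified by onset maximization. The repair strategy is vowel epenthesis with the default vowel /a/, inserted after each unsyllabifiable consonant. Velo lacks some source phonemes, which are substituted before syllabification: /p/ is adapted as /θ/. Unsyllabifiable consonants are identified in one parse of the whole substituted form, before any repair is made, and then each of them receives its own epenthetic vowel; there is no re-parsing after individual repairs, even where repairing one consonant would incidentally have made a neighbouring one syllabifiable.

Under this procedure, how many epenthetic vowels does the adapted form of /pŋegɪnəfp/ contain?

2

After substitution the input is /θŋegɪnəfθ/.
The unsyllabifiable consonants are /θ/, /θ/; each receives one epenthetic vowel.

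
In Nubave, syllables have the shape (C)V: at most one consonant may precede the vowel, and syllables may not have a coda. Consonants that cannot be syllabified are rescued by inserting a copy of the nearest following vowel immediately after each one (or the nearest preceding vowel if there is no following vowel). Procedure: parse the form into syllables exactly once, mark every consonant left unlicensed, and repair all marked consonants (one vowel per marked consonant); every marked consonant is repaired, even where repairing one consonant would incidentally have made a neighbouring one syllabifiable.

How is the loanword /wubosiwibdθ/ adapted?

Under (C)V, the unsyllabifiable consonants are /b/, /d/, /θ/ (no codas are permitted; onsets are limited to one consonant).
Each unlicensed consonant becomes the onset of a new syllable: /b/ → /bi/, /d/ → /di/, /θ/ → /θi/.

wubosiwibidiθi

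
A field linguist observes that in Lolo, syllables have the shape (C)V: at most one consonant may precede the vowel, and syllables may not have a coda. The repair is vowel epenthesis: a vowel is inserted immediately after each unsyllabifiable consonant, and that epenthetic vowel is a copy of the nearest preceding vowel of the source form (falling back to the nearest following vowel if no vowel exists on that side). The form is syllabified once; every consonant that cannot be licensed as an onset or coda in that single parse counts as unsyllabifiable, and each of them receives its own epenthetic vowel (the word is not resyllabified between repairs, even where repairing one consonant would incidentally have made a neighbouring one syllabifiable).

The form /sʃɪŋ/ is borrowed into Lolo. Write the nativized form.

sɪʃɪŋɪ

Syllabifying with onset maximization leaves /s/, /ŋ/ stranded (no codas are permitted; onsets are limited to one consonant).
Inserting the epenthetic vowel yields /s/ → /sɪ/, /ŋ/ → /ŋɪ/.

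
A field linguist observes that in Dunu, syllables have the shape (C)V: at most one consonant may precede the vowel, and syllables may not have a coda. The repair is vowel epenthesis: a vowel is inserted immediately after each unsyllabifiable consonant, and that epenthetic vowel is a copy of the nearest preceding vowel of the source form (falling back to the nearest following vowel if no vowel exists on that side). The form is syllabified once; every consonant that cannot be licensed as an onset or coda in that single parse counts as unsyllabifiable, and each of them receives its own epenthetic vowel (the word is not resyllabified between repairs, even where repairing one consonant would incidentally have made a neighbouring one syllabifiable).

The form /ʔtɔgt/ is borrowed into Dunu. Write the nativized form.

ʔɔtɔgɔtɔ

Under (C)V, the unsyllabifiable consonants are /ʔ/, /g/, /t/ (no codas are permitted; onsets are limited to one consonant).
Epenthesis after each stranded consonant: /ʔ/ → /ʔɔ/, /g/ → /gɔ/, /t/ → /tɔ/.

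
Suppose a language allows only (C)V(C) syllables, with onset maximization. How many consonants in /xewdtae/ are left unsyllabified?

Syllabifying with onset maximization leaves /d/ stranded (at most one coda consonant is licensed; onsets are limited to one consonant).

1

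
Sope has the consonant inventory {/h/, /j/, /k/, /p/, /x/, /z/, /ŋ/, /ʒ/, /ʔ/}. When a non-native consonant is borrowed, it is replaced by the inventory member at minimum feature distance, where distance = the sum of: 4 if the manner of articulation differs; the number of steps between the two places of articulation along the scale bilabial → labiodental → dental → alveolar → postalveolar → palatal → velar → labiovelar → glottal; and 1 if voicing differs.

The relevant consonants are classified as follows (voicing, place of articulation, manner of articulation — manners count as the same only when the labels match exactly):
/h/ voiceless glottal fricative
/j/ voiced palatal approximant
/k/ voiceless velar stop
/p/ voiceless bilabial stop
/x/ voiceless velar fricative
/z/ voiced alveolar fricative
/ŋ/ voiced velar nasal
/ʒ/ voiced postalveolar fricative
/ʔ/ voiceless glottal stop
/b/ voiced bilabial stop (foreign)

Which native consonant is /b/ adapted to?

p

/p/ is closest: same manner (stop), place distance 0 (bilabial→bilabial), voicing differs (+1); total 1. Next closest is /k/ at distance 7.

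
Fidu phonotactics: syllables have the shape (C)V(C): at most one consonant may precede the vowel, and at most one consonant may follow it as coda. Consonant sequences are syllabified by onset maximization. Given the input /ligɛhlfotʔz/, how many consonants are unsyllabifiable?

Under (C)V(C), the unsyllabifiable consonants are /l/, /ʔ/, /z/ (at most one coda consonant is licensed; onsets are limited to one consonant).

3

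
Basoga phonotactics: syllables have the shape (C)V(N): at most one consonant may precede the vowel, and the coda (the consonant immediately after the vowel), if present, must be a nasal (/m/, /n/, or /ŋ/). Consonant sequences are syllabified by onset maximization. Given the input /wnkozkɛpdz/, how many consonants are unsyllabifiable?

6

Under (C)V(N), the unsyllabifiable consonants are /w/, /n/, /z/, /p/, /d/, /z/ (only a nasal (/m/, /n/, or /ŋ/) is licensed in coda position; onsets are limited to one consonant).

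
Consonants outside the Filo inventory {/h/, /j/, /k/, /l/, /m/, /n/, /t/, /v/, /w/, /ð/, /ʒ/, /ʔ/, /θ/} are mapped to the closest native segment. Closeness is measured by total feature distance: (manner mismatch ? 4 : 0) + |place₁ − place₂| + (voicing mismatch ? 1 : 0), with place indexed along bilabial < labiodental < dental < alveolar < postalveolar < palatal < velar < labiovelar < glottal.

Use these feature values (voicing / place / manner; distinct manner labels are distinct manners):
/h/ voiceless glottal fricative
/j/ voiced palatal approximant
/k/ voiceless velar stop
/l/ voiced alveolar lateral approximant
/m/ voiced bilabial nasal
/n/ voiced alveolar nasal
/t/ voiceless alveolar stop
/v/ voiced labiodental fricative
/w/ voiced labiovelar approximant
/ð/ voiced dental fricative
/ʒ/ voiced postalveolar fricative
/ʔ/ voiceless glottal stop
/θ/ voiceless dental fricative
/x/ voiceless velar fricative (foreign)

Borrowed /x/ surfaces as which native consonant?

h

/h/ is closest: same manner (fricative), place distance 2 (velar→glottal), same voicing; total 2. Next closest is /ʒ/ at distance 3.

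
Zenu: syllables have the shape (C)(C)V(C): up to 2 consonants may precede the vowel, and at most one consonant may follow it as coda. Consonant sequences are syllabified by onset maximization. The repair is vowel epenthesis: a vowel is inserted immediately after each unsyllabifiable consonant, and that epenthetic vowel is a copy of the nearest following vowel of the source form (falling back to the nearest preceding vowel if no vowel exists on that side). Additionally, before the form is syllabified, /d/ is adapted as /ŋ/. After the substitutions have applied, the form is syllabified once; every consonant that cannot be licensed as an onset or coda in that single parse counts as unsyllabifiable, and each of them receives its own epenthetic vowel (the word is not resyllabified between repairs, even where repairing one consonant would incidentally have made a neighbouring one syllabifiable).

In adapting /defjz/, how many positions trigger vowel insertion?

2

After substitution the input is /ŋefjz/.
The unsyllabifiable consonants are /j/, /z/; each receives one epenthetic vowel.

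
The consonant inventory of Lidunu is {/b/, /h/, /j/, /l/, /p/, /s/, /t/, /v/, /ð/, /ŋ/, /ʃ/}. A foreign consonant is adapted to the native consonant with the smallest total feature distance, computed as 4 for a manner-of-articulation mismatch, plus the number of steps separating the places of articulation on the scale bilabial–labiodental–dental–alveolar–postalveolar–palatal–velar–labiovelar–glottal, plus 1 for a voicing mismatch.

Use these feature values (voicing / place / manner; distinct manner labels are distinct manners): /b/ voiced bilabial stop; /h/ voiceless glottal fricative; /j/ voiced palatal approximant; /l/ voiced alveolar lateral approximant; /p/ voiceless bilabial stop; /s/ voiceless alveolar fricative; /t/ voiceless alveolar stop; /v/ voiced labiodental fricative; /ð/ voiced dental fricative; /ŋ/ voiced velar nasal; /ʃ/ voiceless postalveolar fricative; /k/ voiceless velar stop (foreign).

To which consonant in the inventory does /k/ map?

t

/t/ is closest: same manner (stop), place distance 3 (velar→alveolar), same voicing; total 3. Next closest is /ŋ/ at distance 5.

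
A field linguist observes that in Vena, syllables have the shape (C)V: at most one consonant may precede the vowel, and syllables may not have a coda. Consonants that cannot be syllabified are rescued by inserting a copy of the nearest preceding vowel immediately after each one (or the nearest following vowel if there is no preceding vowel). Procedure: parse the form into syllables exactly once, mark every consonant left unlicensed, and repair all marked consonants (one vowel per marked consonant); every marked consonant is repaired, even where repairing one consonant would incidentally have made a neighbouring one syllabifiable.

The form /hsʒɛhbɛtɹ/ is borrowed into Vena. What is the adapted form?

hɛsɛʒɛhɛbɛtɛɹɛ

Under (C)V, the unsyllabifiable consonants are /h/, /s/, /h/, /t/, /ɹ/ (no codas are permitted; onsets are limited to one consonant).
Each unlicensed consonant becomes the onset of a new syllable: /h/ → /hɛ/, /s/ → /sɛ/, /h/ → /hɛ/, /t/ → /tɛ/, /ɹ/ → /ɹɛ/.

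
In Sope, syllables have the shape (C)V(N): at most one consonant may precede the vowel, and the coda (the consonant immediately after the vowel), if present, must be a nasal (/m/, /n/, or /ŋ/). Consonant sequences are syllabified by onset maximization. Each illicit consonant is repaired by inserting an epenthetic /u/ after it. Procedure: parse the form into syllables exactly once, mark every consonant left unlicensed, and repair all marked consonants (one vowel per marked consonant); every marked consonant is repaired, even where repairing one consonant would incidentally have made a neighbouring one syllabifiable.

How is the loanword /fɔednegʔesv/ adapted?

fɔeduneguʔesuvu

The consonants /d/, /g/, /s/, /v/ cannot be parsed into a legal (C)V(N) syllable (only a nasal (/m/, /n/, or /ŋ/) is licensed in coda position; onsets are limited to one consonant).
Each unlicensed consonant becomes the onset of a new syllable: /d/ → /du/, /g/ → /gu/, /s/ → /su/, /v/ → /vu/.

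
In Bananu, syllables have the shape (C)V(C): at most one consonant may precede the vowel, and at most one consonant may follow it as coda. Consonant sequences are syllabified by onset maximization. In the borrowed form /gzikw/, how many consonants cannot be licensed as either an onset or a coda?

Syllabifying with onset maximization leaves /g/, /w/ stranded (at most one coda consonant is licensed; onsets are limited to one consonant).

2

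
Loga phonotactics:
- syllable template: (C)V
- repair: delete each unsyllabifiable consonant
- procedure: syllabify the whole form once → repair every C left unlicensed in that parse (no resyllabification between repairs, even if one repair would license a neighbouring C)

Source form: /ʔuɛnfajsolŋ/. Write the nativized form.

Syllabifying with onset maximization leaves /n/, /j/, /l/, /ŋ/ stranded (no codas are permitted; onsets are limited to one consonant).
Deleting the stranded consonants removes /n/, /j/, /l/, /ŋ/.

ʔuɛfaso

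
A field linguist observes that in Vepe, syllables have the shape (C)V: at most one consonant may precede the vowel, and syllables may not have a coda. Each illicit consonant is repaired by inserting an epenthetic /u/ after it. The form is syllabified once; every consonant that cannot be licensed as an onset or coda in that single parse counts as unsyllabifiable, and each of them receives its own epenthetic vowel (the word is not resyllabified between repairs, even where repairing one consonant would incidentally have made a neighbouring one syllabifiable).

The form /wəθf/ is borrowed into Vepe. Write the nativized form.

wəθufu

Syllabifying with onset maximization leaves /θ/, /f/ stranded (no codas are permitted; onsets are limited to one consonant).
Each unlicensed consonant becomes the onset of a new syllable: /θ/ → /θu/, /f/ → /fu/.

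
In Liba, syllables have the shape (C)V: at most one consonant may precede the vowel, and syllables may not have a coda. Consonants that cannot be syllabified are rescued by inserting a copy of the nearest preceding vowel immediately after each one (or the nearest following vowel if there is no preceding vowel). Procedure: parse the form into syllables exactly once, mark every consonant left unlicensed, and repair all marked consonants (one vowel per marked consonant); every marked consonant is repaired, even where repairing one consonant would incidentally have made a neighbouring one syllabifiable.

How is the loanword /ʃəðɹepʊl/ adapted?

Under (C)V, the unsyllabifiable consonants are /ð/, /l/ (no codas are permitted; onsets are limited to one consonant).
Epenthesis after each stranded consonant: /ð/ → /ðə/, /l/ → /lʊ/.

ʃəðəɹepʊlʊ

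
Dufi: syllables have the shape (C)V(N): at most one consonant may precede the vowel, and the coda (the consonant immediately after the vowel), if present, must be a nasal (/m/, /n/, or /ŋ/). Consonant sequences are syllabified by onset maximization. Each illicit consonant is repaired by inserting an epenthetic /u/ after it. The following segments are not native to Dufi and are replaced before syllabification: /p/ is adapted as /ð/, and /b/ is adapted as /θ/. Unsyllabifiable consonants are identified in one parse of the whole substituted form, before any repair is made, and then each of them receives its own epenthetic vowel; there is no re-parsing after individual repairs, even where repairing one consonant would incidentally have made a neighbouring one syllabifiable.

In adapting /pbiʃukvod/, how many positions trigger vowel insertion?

3

After substitution the input is /ðθiʃukvod/.
The unsyllabifiable consonants are /ð/, /k/, /d/; each receives one epenthetic vowel.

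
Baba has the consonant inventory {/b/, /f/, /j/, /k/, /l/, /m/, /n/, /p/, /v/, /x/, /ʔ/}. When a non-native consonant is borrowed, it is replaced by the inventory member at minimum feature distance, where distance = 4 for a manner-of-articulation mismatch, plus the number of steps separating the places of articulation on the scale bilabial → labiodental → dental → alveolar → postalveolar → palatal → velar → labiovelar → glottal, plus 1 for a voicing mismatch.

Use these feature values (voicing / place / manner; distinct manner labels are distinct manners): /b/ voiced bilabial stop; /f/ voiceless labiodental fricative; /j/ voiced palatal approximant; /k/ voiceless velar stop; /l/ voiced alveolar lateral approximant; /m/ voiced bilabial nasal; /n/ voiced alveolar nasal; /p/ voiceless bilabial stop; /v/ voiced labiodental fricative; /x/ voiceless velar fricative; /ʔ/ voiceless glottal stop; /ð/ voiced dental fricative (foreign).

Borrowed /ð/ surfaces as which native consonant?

/v/ is closest: same manner (fricative), place distance 1 (dental→labiodental), same voicing; total 1. Next closest is /f/ at distance 2.

v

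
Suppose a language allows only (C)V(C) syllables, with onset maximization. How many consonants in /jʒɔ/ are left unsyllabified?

1

The consonants /j/ cannot be parsed into a legal (C)V(C) syllable (at most one coda consonant is licensed; onsets are limited to one consonant).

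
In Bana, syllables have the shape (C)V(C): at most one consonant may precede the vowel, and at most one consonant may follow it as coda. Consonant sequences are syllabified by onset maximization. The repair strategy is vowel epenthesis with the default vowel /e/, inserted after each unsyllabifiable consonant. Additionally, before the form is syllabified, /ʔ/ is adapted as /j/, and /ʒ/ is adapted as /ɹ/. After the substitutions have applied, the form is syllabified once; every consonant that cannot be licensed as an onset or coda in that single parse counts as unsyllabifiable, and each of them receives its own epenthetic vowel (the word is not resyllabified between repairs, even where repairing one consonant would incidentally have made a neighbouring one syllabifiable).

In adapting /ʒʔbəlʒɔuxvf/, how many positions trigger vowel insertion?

4

After substitution the input is /ɹjbəlɹɔuxvf/.
The unsyllabifiable consonants are /ɹ/, /j/, /v/, /f/; each receives one epenthetic vowel.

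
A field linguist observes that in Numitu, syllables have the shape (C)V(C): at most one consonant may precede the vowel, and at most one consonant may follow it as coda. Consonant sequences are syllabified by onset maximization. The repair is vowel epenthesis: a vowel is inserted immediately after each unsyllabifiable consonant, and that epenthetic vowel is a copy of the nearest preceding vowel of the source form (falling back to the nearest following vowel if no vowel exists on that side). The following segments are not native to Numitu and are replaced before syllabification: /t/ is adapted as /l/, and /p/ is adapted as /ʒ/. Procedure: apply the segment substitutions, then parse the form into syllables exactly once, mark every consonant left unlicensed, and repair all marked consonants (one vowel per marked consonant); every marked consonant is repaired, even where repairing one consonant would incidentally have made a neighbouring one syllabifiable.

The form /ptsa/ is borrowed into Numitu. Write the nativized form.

ʒalasa

Substitution: /p/ → /ʒ/, /t/ → /l/, giving /ʒlsa/.
Under (C)V(C), the unsyllabifiable consonants are /ʒ/, /l/ (at most one coda consonant is licensed; onsets are limited to one consonant).
Epenthesis after each stranded consonant: /ʒ/ → /ʒa/, /l/ → /la/.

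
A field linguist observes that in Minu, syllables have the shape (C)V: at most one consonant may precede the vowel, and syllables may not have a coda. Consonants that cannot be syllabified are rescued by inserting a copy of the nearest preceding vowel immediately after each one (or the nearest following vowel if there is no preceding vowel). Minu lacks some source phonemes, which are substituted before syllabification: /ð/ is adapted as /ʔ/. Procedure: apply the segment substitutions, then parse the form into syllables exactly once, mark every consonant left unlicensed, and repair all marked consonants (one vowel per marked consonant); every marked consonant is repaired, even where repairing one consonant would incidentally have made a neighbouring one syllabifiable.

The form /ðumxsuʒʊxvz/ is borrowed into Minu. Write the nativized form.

Substitution: /ð/ → /ʔ/, giving /ʔumxsuʒʊxvz/.
Syllabifying with onset maximization leaves /m/, /x/, /x/, /v/, /z/ stranded (no codas are permitted; onsets are limited to one consonant).
Inserting the epenthetic vowel yields /m/ → /mu/, /x/ → /xu/, /x/ → /xʊ/, /v/ → /vʊ/, /z/ → /zʊ/.

ʔumuxusuʒʊxʊvʊzʊ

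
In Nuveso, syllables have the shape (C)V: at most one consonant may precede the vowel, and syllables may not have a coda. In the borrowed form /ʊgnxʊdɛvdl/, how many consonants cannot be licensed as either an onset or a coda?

5

The consonants /g/, /n/, /v/, /d/, /l/ cannot be parsed into a legal (C)V syllable (no codas are permitted; onsets are limited to one consonant).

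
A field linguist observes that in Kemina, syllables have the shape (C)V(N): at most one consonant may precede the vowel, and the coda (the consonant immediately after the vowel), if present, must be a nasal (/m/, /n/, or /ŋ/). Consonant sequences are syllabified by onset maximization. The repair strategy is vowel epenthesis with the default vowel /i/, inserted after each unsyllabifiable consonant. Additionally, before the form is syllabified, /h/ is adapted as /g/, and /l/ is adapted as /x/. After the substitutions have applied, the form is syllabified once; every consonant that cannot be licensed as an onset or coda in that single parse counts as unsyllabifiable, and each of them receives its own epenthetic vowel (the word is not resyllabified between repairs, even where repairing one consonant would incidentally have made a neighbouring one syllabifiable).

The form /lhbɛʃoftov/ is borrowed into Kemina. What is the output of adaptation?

Substitution: /l/ → /x/, /h/ → /g/, giving /xgbɛʃoftov/.
The consonants /x/, /g/, /f/, /v/ cannot be parsed into a legal (C)V(N) syllable (only a nasal (/m/, /n/, or /ŋ/) is licensed in coda position; onsets are limited to one consonant).
Epenthesis after each stranded consonant: /x/ → /xi/, /g/ → /gi/, /f/ → /fi/, /v/ → /vi/.

xigibɛʃofitovi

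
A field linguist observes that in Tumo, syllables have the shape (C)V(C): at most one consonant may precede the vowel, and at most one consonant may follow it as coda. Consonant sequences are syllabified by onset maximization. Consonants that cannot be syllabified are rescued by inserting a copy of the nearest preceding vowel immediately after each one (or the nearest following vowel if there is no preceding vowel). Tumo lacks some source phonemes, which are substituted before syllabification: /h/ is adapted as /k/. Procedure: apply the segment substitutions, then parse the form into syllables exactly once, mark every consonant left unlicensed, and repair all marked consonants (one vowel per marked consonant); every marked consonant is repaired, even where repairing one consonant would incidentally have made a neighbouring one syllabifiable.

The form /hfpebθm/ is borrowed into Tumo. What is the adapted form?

kefepebθeme

Substitution: /h/ → /k/, giving /kfpebθm/.
Syllabifying with onset maximization leaves /k/, /f/, /θ/, /m/ stranded (at most one coda consonant is licensed; onsets are limited to one consonant).
Each unlicensed consonant becomes the onset of a new syllable: /k/ → /ke/, /f/ → /fe/, /θ/ → /θe/, /m/ → /me/.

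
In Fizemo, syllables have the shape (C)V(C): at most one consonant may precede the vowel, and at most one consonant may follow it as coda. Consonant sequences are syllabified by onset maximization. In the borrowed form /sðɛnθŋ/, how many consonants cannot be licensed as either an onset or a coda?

3

The consonants /s/, /θ/, /ŋ/ cannot be parsed into a legal (C)V(C) syllable (at most one coda consonant is licensed; onsets are limited to one consonant).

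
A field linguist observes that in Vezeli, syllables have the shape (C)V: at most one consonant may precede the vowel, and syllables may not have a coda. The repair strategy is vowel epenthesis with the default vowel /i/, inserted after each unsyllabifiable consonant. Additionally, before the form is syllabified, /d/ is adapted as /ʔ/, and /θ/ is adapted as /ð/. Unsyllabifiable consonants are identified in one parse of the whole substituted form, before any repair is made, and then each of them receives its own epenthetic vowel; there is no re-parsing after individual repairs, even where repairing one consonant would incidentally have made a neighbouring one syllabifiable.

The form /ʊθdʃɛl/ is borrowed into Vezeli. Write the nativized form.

Substitution: /θ/ → /ð/, /d/ → /ʔ/, giving /ʊðʔʃɛl/.
Syllabifying with onset maximization leaves /ð/, /ʔ/, /l/ stranded (no codas are permitted; onsets are limited to one consonant).
Each unlicensed consonant becomes the onset of a new syllable: /ð/ → /ði/, /ʔ/ → /ʔi/, /l/ → /li/.

ʊðiʔiʃɛli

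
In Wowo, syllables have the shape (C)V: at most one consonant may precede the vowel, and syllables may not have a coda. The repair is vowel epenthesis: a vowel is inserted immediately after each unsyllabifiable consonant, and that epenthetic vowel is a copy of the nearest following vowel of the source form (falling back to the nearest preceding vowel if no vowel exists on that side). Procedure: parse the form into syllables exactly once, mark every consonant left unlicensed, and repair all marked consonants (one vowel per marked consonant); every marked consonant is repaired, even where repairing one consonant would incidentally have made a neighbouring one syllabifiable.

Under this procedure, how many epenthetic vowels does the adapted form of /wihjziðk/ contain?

The unsyllabifiable consonants are /h/, /j/, /ð/, /k/; each receives one epenthetic vowel.

4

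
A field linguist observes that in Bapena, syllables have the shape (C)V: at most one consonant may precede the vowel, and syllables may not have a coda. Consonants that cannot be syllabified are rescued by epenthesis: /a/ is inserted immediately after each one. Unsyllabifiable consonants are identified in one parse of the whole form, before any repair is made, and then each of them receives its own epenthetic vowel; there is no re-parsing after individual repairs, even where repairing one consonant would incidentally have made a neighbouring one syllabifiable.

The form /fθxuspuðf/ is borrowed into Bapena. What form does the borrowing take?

Under (C)V, the unsyllabifiable consonants are /f/, /θ/, /s/, /ð/, /f/ (no codas are permitted; onsets are limited to one consonant).
Inserting the epenthetic vowel yields /f/ → /fa/, /θ/ → /θa/, /s/ → /sa/, /ð/ → /ða/, /f/ → /fa/.

faθaxusapuðafa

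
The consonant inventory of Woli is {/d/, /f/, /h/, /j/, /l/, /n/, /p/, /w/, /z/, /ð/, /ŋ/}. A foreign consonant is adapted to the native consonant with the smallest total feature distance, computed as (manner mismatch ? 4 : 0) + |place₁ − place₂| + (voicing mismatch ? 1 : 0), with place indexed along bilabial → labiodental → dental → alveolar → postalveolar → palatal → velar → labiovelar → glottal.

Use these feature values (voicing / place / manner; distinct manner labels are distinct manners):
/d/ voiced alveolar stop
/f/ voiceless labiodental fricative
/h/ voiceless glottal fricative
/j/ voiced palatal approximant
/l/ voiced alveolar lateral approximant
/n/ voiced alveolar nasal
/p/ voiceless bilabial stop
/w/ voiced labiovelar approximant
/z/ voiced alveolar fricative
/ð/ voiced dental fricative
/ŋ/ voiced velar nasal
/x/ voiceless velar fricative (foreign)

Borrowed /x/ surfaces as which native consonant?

/h/ is closest: same manner (fricative), place distance 2 (velar→glottal), same voicing; total 2. Next closest is /z/ at distance 4.

h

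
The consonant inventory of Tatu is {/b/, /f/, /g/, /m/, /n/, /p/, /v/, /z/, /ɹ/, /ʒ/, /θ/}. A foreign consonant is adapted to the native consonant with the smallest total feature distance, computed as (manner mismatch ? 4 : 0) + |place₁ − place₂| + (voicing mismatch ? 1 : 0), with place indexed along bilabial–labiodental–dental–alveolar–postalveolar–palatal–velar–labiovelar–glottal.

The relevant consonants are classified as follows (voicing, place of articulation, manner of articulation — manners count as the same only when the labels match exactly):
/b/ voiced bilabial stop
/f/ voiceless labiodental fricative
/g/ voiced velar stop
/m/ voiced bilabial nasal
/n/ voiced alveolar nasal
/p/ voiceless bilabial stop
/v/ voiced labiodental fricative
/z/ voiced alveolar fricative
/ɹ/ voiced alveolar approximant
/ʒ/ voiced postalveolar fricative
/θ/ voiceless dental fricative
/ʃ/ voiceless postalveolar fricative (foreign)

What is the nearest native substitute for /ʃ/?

/ʒ/ is closest: same manner (fricative), place distance 0 (postalveolar→postalveolar), voicing differs (+1); total 1. Next closest is /z/ at distance 2.

ʒ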